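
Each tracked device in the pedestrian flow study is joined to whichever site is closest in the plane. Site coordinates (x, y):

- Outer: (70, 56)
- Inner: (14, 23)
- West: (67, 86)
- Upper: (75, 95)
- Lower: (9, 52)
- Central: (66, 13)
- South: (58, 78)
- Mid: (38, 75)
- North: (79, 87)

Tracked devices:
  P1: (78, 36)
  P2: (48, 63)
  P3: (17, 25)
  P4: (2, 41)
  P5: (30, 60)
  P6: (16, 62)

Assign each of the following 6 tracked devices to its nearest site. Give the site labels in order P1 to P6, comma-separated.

P1 → Outer (d²=464.00)
P2 → Mid (d²=244.00)
P3 → Inner (d²=13.00)
P4 → Lower (d²=170.00)
P5 → Mid (d²=289.00)
P6 → Lower (d²=149.00)

Outer, Mid, Inner, Lower, Mid, Lower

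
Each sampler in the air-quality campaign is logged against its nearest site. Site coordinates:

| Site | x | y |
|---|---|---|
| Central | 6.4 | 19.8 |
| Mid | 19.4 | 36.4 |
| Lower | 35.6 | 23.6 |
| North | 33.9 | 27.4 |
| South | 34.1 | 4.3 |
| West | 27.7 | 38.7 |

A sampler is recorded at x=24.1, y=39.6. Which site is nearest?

Squared distances to each site:
Central: 705.330; Mid: 32.330; Lower: 388.250; North: 244.880; South: 1346.090; West: 13.770.
Minimum at West.

West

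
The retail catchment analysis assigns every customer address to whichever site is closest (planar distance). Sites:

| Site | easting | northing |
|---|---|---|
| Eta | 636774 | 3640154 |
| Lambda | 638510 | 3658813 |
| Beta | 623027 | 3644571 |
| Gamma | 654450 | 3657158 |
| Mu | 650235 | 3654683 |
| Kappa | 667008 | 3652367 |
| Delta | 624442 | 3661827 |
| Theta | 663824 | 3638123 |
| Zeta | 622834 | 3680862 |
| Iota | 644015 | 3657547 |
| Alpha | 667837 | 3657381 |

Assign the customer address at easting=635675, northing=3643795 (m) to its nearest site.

Squared distances to each site:
Eta: 14464682.000; Lambda: 233577549.000; Beta: 160574080.000; Gamma: 531070394.000; Mu: 330542144.000; Kappa: 1055236073.000; Delta: 451333313.000; Theta: 824537785.000; Zeta: 1538853770.000; Iota: 258673104.000; Alpha: 1218973640.000.
Minimum at Eta.

Eta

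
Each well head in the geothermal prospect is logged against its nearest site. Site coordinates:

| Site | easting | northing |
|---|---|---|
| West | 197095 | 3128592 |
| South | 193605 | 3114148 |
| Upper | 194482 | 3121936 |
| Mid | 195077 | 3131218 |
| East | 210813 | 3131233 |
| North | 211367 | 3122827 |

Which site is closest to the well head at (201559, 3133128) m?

Squared distances to each site:
West: 40502592.000; South: 423506516.000; Upper: 175344793.000; Mid: 45664424.000; East: 89227541.000; North: 202307465.000.
Minimum at West.

West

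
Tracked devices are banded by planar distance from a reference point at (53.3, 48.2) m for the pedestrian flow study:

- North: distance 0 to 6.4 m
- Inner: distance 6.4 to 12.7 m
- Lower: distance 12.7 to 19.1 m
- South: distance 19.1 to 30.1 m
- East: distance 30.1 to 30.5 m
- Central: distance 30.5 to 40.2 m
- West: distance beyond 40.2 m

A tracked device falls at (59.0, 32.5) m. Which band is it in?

Lower

Distance = √((59.0−53.3)² + (32.5−48.2)²) = √(32.490 + 246.490) = 16.703 m.
12.7 ≤ 16.703 < 19.1 → Lower.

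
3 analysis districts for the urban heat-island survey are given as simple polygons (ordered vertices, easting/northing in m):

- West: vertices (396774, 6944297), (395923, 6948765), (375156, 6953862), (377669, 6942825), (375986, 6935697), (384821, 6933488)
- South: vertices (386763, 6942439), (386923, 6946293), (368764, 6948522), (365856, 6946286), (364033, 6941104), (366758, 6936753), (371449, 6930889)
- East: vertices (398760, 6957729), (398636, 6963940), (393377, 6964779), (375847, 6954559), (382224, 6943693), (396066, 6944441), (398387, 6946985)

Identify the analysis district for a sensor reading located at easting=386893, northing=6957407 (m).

East

Cast a ray rightward from (386893, 6957407). For each polygon, the edges (by vertex number in listed order) whose endpoints lie on opposite sides of northing = 6957407, where each meets that height, and whether that is right or left of the point:
West: no edge straddles that height → 0 crossings.
South: no edge straddles that height → 0 crossings.
East: 3–4 at easting≈380732.1 (left), 7–1 at easting≈398748.8 (right) → 1 crossing.
Only East has an odd count, so the point is inside East.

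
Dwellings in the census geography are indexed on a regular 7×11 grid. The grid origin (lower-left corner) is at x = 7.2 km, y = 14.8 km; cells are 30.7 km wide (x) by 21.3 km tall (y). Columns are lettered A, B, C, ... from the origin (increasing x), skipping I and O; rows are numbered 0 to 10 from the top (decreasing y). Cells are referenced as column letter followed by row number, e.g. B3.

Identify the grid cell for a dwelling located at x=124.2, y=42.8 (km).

Column index: ⌊(124.2 − 7.2) / 30.7⌋ = ⌊3.811⌋ = 3 → column D
Row offset from origin: ⌊(42.8 − 14.8) / 21.3⌋ = ⌊1.315⌋ = 1 → row 9 (counted from top)

D9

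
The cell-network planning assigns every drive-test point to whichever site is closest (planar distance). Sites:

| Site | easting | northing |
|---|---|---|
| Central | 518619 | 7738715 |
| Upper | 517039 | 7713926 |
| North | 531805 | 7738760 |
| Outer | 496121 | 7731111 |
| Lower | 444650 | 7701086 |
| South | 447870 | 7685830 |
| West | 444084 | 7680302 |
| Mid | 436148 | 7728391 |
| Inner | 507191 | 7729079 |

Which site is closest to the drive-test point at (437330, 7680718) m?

Squared distances to each site:
Central: 9971553530.000; Upper: 7456295945.000; North: 12294399389.000; Outer: 5995836130.000; Lower: 468437824.000; South: 137224144.000; West: 45789572.000; Mid: 2274112053.000; Inner: 7219345642.000.
Minimum at West.

West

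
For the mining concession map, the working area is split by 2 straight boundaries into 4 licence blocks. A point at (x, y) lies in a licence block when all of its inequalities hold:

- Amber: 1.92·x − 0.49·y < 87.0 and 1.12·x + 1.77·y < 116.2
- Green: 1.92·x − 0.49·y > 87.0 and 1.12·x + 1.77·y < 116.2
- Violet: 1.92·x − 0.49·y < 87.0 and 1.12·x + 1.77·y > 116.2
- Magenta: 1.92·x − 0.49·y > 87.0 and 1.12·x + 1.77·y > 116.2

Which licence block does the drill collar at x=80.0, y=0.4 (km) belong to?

Green

1.92·80.0 − 0.49·0.4 = 153.404, which is > 87.0
1.12·80.0 + 1.77·0.4 = 90.308, which is < 116.2
This sign pattern matches Green.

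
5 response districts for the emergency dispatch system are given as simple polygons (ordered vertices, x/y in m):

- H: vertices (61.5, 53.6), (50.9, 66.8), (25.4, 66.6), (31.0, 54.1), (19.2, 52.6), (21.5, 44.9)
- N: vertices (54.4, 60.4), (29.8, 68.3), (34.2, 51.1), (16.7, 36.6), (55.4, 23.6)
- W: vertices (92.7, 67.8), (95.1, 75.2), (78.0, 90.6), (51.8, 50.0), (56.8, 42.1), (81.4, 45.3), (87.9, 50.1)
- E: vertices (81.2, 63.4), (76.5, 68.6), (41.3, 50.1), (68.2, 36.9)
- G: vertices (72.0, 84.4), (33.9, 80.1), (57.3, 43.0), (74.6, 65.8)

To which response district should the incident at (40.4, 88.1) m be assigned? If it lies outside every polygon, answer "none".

Cast a ray rightward from (40.4, 88.1). For each polygon, the edges (by vertex number in listed order) whose endpoints lie on opposite sides of y = 88.1, where each meets that height, and whether that is right or left of the point:
H: no edge straddles that height → 0 crossings.
N: no edge straddles that height → 0 crossings.
W: 2–3 at x≈80.78 (right), 3–4 at x≈76.39 (right) → 2 crossings.
E: no edge straddles that height → 0 crossings.
G: no edge straddles that height → 0 crossings.
All counts are even, so the point lies outside every listed polygon.

none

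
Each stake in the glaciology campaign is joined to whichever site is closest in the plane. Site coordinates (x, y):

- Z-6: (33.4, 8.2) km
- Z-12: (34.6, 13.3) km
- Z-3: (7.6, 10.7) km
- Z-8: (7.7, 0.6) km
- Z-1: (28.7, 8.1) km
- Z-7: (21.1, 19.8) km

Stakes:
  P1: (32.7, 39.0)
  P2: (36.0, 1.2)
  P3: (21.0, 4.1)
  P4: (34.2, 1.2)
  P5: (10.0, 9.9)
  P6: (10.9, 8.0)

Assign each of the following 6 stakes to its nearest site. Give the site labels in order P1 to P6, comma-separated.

Z-7, Z-6, Z-1, Z-6, Z-3, Z-3

P1 → Z-7 (d²=503.20)
P2 → Z-6 (d²=55.76)
P3 → Z-1 (d²=75.29)
P4 → Z-6 (d²=49.64)
P5 → Z-3 (d²=6.40)
P6 → Z-3 (d²=18.18)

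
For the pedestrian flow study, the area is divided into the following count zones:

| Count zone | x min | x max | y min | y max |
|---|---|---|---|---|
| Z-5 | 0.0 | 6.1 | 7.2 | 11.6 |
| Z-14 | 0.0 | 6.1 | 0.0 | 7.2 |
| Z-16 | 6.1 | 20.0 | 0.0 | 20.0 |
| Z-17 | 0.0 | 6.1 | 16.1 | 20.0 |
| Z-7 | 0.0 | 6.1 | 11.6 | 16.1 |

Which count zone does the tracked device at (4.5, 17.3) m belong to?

Z-17

The point has x = 4.5 and y = 17.3.
Only Z-17 satisfies 0.0 ≤ x ≤ 6.1 and 16.1 ≤ y ≤ 20.0.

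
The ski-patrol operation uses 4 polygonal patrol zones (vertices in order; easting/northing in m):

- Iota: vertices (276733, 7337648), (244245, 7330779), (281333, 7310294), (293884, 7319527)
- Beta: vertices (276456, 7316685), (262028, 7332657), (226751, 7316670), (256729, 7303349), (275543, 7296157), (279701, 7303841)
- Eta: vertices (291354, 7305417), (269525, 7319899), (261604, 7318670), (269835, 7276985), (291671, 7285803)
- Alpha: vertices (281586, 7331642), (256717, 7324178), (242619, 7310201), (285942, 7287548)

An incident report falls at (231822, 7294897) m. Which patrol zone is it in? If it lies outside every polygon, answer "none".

Cast a ray rightward from (231822, 7294897). For each polygon, the edges (by vertex number in listed order) whose endpoints lie on opposite sides of northing = 7294897, where each meets that height, and whether that is right or left of the point:
Iota: no edge straddles that height → 0 crossings.
Beta: no edge straddles that height → 0 crossings.
Eta: 3–4 at easting≈266298.1 (right), 5–1 at easting≈291524.0 (right) → 2 crossings.
Alpha: 3–4 at easting≈271887.3 (right), 4–1 at easting≈285216.0 (right) → 2 crossings.
All counts are even, so the point lies outside every listed polygon.

none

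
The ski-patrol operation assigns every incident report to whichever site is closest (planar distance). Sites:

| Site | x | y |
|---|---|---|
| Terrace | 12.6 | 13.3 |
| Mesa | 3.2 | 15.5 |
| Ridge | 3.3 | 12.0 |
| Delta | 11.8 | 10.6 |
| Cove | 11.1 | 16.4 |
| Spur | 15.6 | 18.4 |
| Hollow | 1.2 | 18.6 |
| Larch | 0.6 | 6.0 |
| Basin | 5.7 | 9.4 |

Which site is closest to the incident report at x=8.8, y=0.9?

Basin

Squared distances to each site:
Terrace: 168.200; Mesa: 244.520; Ridge: 153.460; Delta: 103.090; Cove: 245.540; Spur: 352.490; Hollow: 371.050; Larch: 93.250; Basin: 81.860.
Minimum at Basin.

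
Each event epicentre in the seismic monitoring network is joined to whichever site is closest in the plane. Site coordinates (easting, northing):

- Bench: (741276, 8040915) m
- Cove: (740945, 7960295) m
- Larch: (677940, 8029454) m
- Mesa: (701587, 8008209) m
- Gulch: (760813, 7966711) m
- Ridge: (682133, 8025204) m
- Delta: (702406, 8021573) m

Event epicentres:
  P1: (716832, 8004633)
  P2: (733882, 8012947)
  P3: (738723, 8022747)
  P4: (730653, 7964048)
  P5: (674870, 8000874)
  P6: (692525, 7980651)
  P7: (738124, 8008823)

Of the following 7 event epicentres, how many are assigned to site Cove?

1

P1 → Mesa
P2 → Bench
P3 → Bench
P4 → Cove
P5 → Ridge
P6 → Mesa
P7 → Bench
1 of the 7 goes to Cove.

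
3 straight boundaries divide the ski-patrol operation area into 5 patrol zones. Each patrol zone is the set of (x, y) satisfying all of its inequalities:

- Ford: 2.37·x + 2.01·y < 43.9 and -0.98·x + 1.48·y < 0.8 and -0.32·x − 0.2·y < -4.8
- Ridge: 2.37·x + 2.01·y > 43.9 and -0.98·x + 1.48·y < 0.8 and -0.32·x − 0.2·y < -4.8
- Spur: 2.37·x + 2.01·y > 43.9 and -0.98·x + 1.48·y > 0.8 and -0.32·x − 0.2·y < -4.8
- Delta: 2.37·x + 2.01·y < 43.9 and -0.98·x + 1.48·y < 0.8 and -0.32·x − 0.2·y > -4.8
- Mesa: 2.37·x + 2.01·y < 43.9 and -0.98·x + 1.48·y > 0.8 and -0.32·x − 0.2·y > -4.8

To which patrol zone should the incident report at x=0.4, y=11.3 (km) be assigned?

Mesa

2.37·0.4 + 2.01·11.3 = 23.661, which is < 43.9
-0.98·0.4 + 1.48·11.3 = 16.332, which is > 0.8
-0.32·0.4 − 0.2·11.3 = -2.388, which is > -4.8
This sign pattern matches Mesa.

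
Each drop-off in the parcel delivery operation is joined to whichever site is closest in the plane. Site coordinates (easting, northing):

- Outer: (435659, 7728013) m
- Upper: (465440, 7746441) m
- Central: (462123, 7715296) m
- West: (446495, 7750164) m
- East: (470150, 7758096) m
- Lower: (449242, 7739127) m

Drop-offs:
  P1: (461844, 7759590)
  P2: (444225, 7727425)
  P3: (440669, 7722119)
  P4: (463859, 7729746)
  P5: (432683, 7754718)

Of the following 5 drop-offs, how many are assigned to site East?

P1 → East
P2 → Outer
P3 → Outer
P4 → Central
P5 → West
1 of the 5 goes to East.

1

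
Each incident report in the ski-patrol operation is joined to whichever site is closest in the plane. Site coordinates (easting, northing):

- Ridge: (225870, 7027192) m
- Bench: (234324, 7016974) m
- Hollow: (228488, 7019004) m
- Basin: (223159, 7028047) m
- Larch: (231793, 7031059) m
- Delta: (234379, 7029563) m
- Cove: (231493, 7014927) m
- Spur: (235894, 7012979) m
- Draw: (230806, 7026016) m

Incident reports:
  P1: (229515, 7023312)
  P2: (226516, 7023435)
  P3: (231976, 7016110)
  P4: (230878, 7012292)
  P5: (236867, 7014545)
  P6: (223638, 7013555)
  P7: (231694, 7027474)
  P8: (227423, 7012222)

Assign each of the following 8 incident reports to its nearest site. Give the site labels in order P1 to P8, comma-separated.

Draw, Ridge, Cove, Cove, Spur, Hollow, Draw, Cove

P1 → Draw (d²=8978297.00)
P2 → Ridge (d²=14532365.00)
P3 → Cove (d²=1632778.00)
P4 → Cove (d²=7321450.00)
P5 → Spur (d²=3399085.00)
P6 → Hollow (d²=53214101.00)
P7 → Draw (d²=2914308.00)
P8 → Cove (d²=23881925.00)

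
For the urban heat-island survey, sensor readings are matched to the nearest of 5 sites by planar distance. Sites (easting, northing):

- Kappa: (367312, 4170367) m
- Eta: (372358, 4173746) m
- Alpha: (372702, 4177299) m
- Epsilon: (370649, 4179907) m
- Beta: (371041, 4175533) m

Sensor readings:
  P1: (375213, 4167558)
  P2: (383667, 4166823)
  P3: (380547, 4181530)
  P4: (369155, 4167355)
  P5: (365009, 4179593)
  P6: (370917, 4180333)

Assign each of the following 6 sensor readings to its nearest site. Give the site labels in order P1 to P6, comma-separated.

Eta, Eta, Alpha, Kappa, Epsilon, Epsilon

P1 → Eta (d²=46442369.00)
P2 → Eta (d²=175821410.00)
P3 → Alpha (d²=79445386.00)
P4 → Kappa (d²=12468793.00)
P5 → Epsilon (d²=31908196.00)
P6 → Epsilon (d²=253300.00)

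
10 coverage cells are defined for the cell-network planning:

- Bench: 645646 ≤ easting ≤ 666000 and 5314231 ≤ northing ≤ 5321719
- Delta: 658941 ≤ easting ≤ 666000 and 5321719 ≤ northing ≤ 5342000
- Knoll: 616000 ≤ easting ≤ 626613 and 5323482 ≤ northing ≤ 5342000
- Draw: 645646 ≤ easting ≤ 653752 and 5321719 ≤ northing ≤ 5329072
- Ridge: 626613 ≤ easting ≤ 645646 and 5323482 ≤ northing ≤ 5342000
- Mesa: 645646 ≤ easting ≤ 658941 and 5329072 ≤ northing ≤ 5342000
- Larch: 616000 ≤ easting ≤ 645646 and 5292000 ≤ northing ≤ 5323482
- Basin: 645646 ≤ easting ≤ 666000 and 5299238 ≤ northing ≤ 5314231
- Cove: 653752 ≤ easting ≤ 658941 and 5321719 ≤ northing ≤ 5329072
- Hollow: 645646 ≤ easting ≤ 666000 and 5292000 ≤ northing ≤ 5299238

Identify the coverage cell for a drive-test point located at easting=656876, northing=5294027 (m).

Hollow

The point has easting = 656876 and northing = 5294027.
Only Hollow satisfies 645646 ≤ easting ≤ 666000 and 5292000 ≤ northing ≤ 5299238.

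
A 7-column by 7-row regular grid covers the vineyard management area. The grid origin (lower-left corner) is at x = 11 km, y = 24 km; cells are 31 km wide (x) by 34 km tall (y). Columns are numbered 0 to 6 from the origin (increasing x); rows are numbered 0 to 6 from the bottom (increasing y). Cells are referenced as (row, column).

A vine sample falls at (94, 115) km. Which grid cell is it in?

Column index: ⌊(94 − 11) / 31⌋ = ⌊2.677⌋ = 2
Row offset from origin: ⌊(115 − 24) / 34⌋ = ⌊2.676⌋ = 2 → row 2

(2, 2)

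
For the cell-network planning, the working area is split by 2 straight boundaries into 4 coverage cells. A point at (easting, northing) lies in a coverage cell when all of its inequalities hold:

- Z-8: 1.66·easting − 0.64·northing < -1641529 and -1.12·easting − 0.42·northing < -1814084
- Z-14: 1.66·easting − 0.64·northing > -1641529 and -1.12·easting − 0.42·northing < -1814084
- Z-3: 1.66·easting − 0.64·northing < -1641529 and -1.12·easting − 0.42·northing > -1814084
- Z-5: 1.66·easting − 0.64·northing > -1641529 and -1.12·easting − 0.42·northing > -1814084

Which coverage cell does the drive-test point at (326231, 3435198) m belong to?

1.66·326231 − 0.64·3435198 = -1656983.260, which is < -1641529
-1.12·326231 − 0.42·3435198 = -1808161.880, which is > -1814084
This sign pattern matches Z-3.

Z-3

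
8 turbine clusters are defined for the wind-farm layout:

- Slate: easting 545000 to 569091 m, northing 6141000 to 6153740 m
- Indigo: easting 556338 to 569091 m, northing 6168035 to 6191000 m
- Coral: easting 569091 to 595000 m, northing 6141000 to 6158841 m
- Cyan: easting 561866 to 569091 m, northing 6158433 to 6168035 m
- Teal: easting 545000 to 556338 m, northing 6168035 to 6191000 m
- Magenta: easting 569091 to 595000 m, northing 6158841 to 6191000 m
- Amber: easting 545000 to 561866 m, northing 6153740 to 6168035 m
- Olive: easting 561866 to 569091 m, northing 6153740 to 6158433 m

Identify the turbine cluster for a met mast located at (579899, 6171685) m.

The point has easting = 579899 and northing = 6171685.
Only Magenta satisfies 569091 ≤ easting ≤ 595000 and 6158841 ≤ northing ≤ 6191000.

Magenta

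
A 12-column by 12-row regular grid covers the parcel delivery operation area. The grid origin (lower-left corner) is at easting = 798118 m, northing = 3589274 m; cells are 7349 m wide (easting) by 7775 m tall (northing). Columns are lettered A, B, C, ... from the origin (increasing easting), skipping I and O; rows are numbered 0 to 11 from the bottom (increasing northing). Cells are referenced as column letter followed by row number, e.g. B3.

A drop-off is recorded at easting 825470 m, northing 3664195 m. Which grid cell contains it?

D9

Column index: ⌊(825470 − 798118) / 7349⌋ = ⌊3.722⌋ = 3 → column D
Row offset from origin: ⌊(3664195 − 3589274) / 7775⌋ = ⌊9.636⌋ = 9 → row 9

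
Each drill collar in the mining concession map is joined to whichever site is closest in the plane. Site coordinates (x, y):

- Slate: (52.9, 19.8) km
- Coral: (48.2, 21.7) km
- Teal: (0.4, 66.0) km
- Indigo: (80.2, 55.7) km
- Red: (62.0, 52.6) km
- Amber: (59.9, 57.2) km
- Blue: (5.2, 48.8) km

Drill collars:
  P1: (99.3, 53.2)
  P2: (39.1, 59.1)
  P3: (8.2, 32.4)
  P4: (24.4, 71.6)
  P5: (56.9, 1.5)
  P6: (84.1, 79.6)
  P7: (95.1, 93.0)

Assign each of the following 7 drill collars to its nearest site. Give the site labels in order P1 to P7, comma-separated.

P1 → Indigo (d²=371.06)
P2 → Amber (d²=436.25)
P3 → Blue (d²=277.96)
P4 → Teal (d²=607.36)
P5 → Slate (d²=350.89)
P6 → Indigo (d²=586.42)
P7 → Indigo (d²=1613.30)

Indigo, Amber, Blue, Teal, Slate, Indigo, Indigo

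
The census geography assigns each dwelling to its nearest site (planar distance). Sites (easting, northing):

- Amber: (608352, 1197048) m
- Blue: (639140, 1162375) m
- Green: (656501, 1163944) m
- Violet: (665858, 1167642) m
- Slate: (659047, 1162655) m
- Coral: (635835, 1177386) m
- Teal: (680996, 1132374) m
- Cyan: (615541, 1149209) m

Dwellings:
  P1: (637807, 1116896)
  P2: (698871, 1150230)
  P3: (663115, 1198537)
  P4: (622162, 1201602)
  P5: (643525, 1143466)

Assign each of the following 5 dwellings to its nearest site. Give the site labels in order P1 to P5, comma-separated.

P1 → Cyan (d²=1539904725.00)
P2 → Teal (d²=638352361.00)
P3 → Violet (d²=962025074.00)
P4 → Amber (d²=211455016.00)
P5 → Blue (d²=376778506.00)

Cyan, Teal, Violet, Amber, Blue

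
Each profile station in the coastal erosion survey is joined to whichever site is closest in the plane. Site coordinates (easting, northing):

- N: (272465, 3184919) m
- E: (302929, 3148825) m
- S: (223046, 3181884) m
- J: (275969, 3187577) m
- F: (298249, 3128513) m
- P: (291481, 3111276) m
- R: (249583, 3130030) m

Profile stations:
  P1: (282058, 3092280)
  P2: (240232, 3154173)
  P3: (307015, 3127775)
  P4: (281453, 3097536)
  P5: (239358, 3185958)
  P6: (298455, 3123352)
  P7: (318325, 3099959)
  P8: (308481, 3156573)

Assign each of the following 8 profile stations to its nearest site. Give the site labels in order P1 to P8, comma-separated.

P1 → P (d²=449640945.00)
P2 → R (d²=670325650.00)
P3 → F (d²=77387400.00)
P4 → P (d²=289348384.00)
P5 → S (d²=282678820.00)
P6 → F (d²=26678357.00)
P7 → P (d²=848674825.00)
P8 → E (d²=90856208.00)

P, R, F, P, S, F, P, E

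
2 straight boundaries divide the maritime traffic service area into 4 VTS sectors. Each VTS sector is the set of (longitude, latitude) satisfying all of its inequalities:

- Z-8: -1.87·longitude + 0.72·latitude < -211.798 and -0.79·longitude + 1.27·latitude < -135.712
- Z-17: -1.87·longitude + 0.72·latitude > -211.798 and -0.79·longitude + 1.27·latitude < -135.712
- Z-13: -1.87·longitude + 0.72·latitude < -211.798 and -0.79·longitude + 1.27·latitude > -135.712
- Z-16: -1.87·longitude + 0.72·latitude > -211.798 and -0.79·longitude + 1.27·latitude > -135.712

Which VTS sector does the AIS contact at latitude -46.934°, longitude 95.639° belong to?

-1.87·95.639 + 0.72·-46.934 = -212.637, which is < -211.798
-0.79·95.639 + 1.27·-46.934 = -135.161, which is > -135.712
This sign pattern matches Z-13.

Z-13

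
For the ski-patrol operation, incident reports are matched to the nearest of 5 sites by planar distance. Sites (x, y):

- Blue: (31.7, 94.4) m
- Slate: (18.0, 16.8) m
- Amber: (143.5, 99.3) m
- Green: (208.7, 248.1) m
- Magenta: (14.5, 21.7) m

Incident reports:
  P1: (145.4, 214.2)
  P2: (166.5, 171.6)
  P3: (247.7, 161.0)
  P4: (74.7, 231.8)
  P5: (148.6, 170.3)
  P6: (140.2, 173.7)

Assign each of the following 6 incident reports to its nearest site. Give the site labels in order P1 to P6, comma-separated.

Green, Amber, Green, Green, Amber, Amber

P1 → Green (d²=5156.10)
P2 → Amber (d²=5756.29)
P3 → Green (d²=9107.41)
P4 → Green (d²=18221.69)
P5 → Amber (d²=5067.01)
P6 → Amber (d²=5546.25)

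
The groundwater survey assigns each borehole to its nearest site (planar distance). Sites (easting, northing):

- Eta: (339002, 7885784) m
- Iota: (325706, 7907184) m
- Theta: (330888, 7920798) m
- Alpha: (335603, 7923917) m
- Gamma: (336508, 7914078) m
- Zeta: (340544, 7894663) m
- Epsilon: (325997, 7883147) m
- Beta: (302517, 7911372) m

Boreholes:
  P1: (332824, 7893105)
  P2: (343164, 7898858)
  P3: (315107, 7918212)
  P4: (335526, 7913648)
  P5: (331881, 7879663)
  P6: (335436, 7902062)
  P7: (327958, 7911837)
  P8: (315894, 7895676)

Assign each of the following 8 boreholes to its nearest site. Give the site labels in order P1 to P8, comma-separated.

P1 → Zeta (d²=62025764.00)
P2 → Zeta (d²=24462425.00)
P3 → Beta (d²=205293700.00)
P4 → Gamma (d²=1149224.00)
P5 → Epsilon (d²=46759712.00)
P6 → Zeta (d²=80836865.00)
P7 → Iota (d²=26721913.00)
P8 → Iota (d²=228709408.00)

Zeta, Zeta, Beta, Gamma, Epsilon, Zeta, Iota, Iota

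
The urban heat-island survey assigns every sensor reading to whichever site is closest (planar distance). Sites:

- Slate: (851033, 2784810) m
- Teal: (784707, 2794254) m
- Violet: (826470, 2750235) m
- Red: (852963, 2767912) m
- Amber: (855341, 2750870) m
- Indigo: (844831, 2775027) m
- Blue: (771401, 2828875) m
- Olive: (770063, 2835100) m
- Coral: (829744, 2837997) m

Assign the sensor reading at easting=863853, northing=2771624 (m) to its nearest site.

Red

Squared distances to each site:
Slate: 338222996.000; Teal: 6776206216.000; Violet: 1854978010.000; Red: 132371044.000; Amber: 503182660.000; Indigo: 373416893.000; Blue: 11825049305.000; Olive: 12825766676.000; Coral: 5568799010.000.
Minimum at Red.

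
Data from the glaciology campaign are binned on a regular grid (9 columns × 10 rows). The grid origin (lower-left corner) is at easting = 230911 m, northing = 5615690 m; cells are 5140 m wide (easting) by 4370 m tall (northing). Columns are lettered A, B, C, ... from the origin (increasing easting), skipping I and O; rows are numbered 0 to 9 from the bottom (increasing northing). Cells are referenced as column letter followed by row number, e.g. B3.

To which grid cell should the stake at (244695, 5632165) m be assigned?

Column index: ⌊(244695 − 230911) / 5140⌋ = ⌊2.682⌋ = 2 → column C
Row offset from origin: ⌊(5632165 − 5615690) / 4370⌋ = ⌊3.770⌋ = 3 → row 3

C3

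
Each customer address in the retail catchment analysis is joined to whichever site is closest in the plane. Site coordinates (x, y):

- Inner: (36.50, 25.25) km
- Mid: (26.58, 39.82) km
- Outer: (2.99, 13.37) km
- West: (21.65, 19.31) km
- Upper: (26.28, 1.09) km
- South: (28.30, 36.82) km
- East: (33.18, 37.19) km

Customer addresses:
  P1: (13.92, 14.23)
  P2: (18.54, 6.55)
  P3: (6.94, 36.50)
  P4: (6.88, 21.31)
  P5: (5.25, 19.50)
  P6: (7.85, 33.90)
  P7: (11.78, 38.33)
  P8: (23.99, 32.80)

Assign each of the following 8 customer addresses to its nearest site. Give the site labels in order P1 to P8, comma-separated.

P1 → West (d²=85.56)
P2 → Upper (d²=89.72)
P3 → Mid (d²=396.75)
P4 → Outer (d²=78.18)
P5 → Outer (d²=42.68)
P6 → Mid (d²=385.86)
P7 → Mid (d²=221.26)
P8 → South (d²=34.74)

West, Upper, Mid, Outer, Outer, Mid, Mid, South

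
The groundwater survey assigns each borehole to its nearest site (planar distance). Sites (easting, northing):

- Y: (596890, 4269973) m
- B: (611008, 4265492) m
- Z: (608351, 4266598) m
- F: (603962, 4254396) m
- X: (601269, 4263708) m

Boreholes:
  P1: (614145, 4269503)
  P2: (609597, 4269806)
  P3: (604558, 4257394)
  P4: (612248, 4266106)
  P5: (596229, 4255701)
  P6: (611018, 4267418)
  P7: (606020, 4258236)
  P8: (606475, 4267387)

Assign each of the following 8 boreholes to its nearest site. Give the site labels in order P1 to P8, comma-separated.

P1 → B (d²=25928890.00)
P2 → Z (d²=11843780.00)
P3 → F (d²=9343220.00)
P4 → B (d²=1914596.00)
P5 → F (d²=61502314.00)
P6 → B (d²=3709576.00)
P7 → F (d²=18980964.00)
P8 → Z (d²=4141897.00)

B, Z, F, B, F, B, F, Z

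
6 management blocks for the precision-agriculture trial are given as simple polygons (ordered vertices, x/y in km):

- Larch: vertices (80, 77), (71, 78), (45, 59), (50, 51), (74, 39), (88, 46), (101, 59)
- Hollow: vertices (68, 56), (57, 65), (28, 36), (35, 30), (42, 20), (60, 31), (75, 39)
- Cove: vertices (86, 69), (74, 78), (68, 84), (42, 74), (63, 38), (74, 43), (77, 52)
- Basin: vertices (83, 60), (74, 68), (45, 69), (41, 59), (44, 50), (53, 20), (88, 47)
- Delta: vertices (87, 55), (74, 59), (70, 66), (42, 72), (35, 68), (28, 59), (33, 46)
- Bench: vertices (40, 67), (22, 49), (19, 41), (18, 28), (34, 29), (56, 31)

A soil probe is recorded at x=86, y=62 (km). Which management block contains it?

Larch

Cast a ray rightward from (86, 62). For each polygon, the edges (by vertex number in listed order) whose endpoints lie on opposite sides of y = 62, where each meets that height, and whether that is right or left of the point:
Larch: 2–3 at x≈49.1 (left), 7–1 at x≈97.5 (right) → 1 crossing.
Hollow: 1–2 at x≈60.7 (left), 2–3 at x≈54.0 (left) → 0 crossings.
Cove: 4–5 at x≈49.0 (left), 7–1 at x≈82.3 (left) → 0 crossings.
Basin: 1–2 at x≈80.8 (left), 3–4 at x≈42.2 (left) → 0 crossings.
Delta: 2–3 at x≈72.3 (left), 5–6 at x≈30.3 (left) → 0 crossings.
Bench: 1–2 at x≈35.0 (left), 6–1 at x≈42.2 (left) → 0 crossings.
Only Larch has an odd count, so the point is inside Larch.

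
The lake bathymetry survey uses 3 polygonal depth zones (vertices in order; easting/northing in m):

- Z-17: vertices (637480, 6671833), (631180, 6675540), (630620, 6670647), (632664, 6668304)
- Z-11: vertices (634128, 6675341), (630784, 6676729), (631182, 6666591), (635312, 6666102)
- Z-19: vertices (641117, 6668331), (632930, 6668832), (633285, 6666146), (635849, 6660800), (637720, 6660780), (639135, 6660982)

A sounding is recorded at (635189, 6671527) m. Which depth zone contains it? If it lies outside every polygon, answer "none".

Cast a ray rightward from (635189, 6671527). For each polygon, the edges (by vertex number in listed order) whose endpoints lie on opposite sides of northing = 6671527, where each meets that height, and whether that is right or left of the point:
Z-17: 2–3 at easting≈630720.7 (left), 4–1 at easting≈637062.4 (right) → 1 crossing.
Z-11: 2–3 at easting≈630988.2 (left), 4–1 at easting≈634616.8 (left) → 0 crossings.
Z-19: no edge straddles that height → 0 crossings.
Only Z-17 has an odd count, so the point is inside Z-17.

Z-17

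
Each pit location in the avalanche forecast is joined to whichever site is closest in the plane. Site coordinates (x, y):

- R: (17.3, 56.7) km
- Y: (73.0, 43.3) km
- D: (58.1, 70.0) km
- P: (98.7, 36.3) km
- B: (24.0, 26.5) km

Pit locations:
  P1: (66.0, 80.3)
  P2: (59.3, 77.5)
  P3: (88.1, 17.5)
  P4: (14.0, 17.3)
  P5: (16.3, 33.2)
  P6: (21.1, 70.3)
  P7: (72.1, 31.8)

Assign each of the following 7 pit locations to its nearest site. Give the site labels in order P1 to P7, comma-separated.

P1 → D (d²=168.50)
P2 → D (d²=57.69)
P3 → P (d²=465.80)
P4 → B (d²=184.64)
P5 → B (d²=104.18)
P6 → R (d²=199.40)
P7 → Y (d²=133.06)

D, D, P, B, B, R, Y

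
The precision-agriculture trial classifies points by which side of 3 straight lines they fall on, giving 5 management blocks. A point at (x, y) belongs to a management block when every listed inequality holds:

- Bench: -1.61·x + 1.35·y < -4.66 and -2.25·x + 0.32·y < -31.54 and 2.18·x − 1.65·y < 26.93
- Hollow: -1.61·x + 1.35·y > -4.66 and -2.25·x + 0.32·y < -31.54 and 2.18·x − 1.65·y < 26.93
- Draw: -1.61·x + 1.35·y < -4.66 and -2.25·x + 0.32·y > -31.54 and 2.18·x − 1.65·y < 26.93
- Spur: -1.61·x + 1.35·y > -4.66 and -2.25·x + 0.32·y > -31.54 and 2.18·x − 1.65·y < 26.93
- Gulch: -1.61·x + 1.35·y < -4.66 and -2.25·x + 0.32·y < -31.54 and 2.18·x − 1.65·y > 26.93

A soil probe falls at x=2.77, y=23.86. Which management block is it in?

Spur

-1.61·2.77 + 1.35·23.86 = 27.751, which is > -4.66
-2.25·2.77 + 0.32·23.86 = 1.403, which is > -31.54
2.18·2.77 − 1.65·23.86 = -33.330, which is < 26.93
This sign pattern matches Spur.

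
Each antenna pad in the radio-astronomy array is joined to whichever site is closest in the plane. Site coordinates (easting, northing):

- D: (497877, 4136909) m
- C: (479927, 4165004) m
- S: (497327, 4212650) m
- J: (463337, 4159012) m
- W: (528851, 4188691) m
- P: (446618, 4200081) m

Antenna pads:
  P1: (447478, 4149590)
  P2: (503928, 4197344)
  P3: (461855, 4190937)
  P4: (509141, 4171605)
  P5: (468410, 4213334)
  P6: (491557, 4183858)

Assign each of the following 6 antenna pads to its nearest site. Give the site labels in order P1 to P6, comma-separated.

J, S, P, W, P, C

P1 → J (d²=340281965.00)
P2 → S (d²=277846837.00)
P3 → P (d²=315778905.00)
P4 → W (d²=680415496.00)
P5 → P (d²=650533273.00)
P6 → C (d²=490730216.00)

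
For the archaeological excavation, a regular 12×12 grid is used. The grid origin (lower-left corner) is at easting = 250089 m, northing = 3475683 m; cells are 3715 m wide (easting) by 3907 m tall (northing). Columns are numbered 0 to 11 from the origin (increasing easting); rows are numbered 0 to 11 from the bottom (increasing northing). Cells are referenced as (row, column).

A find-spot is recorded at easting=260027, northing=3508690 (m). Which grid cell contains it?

(8, 2)

Column index: ⌊(260027 − 250089) / 3715⌋ = ⌊2.675⌋ = 2
Row offset from origin: ⌊(3508690 − 3475683) / 3907⌋ = ⌊8.448⌋ = 8 → row 8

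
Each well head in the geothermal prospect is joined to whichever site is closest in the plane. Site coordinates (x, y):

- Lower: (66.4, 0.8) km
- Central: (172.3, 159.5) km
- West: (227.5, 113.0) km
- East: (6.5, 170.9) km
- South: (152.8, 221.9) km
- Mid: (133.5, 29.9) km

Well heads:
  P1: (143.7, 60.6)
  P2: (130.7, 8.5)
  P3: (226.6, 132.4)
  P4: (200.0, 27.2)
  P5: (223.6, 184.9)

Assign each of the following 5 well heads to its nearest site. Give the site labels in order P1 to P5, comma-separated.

Mid, Mid, West, Mid, Central

P1 → Mid (d²=1046.53)
P2 → Mid (d²=465.80)
P3 → West (d²=377.17)
P4 → Mid (d²=4429.54)
P5 → Central (d²=3276.85)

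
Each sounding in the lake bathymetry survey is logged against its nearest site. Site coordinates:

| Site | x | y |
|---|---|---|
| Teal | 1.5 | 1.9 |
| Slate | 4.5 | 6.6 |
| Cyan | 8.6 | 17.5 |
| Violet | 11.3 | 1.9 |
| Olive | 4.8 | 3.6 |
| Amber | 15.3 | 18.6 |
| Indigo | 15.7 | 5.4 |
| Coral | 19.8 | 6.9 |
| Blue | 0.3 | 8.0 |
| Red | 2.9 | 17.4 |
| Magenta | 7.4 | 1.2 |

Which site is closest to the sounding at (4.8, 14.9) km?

Red

Squared distances to each site:
Teal: 179.890; Slate: 68.980; Cyan: 21.200; Violet: 211.250; Olive: 127.690; Amber: 123.940; Indigo: 209.060; Coral: 289.000; Blue: 67.860; Red: 9.860; Magenta: 194.450.
Minimum at Red.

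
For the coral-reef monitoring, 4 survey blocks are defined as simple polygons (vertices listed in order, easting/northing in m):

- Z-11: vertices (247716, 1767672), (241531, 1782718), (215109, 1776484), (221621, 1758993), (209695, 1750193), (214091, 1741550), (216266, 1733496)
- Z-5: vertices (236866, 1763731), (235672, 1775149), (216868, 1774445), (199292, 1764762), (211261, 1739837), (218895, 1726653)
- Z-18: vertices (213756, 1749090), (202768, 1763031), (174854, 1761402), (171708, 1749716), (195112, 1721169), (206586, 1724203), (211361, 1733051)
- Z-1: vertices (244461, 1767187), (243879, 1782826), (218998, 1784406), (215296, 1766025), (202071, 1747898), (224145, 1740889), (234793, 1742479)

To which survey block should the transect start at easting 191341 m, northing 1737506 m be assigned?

Z-18

Cast a ray rightward from (191341, 1737506). For each polygon, the edges (by vertex number in listed order) whose endpoints lie on opposite sides of northing = 1737506, where each meets that height, and whether that is right or left of the point:
Z-11: 6–7 at easting≈215183.1 (right), 7–1 at easting≈219956.1 (right) → 2 crossings.
Z-5: 5–6 at easting≈212610.7 (right), 6–1 at easting≈224155.2 (right) → 2 crossings.
Z-18: 4–5 at easting≈181718.3 (left), 7–1 at easting≈212026.2 (right) → 1 crossing.
Z-1: no edge straddles that height → 0 crossings.
Only Z-18 has an odd count, so the point is inside Z-18.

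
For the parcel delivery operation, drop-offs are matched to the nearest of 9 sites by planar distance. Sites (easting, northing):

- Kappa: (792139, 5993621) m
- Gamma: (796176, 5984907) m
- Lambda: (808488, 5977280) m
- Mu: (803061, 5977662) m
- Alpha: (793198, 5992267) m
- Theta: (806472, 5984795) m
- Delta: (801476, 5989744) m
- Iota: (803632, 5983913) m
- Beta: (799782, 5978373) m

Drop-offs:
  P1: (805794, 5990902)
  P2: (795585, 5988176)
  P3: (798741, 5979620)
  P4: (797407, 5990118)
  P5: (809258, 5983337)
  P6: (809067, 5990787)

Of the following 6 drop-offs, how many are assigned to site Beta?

P1 → Delta
P2 → Gamma
P3 → Beta
P4 → Delta
P5 → Theta
P6 → Theta
1 of the 6 goes to Beta.

1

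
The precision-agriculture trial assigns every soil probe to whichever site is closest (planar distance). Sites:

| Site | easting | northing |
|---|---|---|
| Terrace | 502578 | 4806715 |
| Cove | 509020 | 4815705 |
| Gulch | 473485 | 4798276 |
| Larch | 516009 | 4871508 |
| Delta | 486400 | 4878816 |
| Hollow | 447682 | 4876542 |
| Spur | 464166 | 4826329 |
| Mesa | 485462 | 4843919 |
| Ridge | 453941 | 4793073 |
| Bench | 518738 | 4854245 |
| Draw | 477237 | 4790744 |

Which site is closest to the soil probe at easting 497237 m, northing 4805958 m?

Terrace

Squared distances to each site:
Terrace: 29099330.000; Cove: 233843098.000; Gulch: 623170628.000; Larch: 4649190484.000; Delta: 5425728733.000; Hollow: 7437799081.000; Spur: 1508668682.000; Mesa: 1579688146.000; Ridge: 2040566841.000; Bench: 2793927370.000; Draw: 631465796.000.
Minimum at Terrace.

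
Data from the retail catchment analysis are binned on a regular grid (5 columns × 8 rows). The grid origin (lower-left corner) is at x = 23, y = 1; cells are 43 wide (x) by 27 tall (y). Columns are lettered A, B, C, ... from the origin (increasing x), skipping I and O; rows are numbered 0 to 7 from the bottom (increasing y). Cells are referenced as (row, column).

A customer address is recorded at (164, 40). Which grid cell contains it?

Column index: ⌊(164 − 23) / 43⌋ = ⌊3.279⌋ = 3 → column D
Row offset from origin: ⌊(40 − 1) / 27⌋ = ⌊1.444⌋ = 1 → row 1

(1, D)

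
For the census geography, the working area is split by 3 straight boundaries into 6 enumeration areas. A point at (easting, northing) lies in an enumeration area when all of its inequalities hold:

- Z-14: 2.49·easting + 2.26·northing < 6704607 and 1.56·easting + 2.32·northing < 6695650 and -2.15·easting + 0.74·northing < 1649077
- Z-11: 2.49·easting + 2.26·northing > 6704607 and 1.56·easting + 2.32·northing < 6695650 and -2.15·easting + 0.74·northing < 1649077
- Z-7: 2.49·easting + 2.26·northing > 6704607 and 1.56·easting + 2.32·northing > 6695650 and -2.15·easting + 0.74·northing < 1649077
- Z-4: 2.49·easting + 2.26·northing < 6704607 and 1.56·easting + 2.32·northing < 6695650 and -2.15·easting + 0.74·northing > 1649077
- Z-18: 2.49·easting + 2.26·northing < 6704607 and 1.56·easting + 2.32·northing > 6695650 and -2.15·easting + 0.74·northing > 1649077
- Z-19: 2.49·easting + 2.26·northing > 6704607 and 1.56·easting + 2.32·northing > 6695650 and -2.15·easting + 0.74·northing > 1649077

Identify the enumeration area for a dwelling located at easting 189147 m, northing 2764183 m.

2.49·189147 + 2.26·2764183 = 6718029.610, which is > 6704607
1.56·189147 + 2.32·2764183 = 6707973.880, which is > 6695650
-2.15·189147 + 0.74·2764183 = 1638829.370, which is < 1649077
This sign pattern matches Z-7.

Z-7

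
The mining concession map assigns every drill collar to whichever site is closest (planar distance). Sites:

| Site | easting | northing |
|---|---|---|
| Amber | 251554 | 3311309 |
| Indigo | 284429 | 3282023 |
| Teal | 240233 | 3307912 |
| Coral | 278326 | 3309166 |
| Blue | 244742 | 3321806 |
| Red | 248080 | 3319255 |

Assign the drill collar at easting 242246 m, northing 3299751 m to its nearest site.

Squared distances to each site:
Amber: 220226228.000; Indigo: 2093687473.000; Teal: 70654090.000; Coral: 1390408625.000; Blue: 492653041.000; Red: 414441572.000.
Minimum at Teal.

Teal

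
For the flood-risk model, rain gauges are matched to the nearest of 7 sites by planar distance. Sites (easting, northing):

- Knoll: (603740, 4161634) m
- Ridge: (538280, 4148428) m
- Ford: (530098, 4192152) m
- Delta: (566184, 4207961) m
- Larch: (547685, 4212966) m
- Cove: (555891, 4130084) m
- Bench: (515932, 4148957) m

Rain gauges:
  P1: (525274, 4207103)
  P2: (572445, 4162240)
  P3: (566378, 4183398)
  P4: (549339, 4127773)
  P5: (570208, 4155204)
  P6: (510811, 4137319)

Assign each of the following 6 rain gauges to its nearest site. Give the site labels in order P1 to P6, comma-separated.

Ford, Knoll, Delta, Cove, Cove, Bench

P1 → Ford (d²=246803377.00)
P2 → Knoll (d²=979744261.00)
P3 → Delta (d²=603378605.00)
P4 → Cove (d²=48269425.00)
P5 → Cove (d²=835990889.00)
P6 → Bench (d²=161667685.00)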